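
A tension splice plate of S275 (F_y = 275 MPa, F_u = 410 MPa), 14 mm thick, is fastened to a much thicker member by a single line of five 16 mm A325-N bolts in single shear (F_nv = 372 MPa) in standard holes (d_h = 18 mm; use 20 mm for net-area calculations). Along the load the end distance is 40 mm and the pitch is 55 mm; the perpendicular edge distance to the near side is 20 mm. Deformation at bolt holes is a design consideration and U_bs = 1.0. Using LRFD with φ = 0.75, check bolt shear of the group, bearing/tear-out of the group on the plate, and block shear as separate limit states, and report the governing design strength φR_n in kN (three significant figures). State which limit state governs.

280 kN (bolt shear governs)

Bolt shear: A_b = π·16²/4 = 201.1 mm²; R_n = 372 × 201.1 × 5 × 1 / 1000 = 374 kN → 0.75 × 374 = 280 kN.
Bearing: edge l_c = 31, r_n = 213.5 kN; interior l_c = 37, r_n = 220.4 kN; R_n = 213.5 + 4·220.4 = 1095 kN → 821 kN.
Block shear: A_gv = 3640, A_nv = 2380, A_nt = 140 mm²; R_n = min(0.6F_uA_nv, 0.6F_yA_gv) + U_bs·F_u·A_nt = 642.9 kN → 482 kN.
Bolt shear governs: 280 kN.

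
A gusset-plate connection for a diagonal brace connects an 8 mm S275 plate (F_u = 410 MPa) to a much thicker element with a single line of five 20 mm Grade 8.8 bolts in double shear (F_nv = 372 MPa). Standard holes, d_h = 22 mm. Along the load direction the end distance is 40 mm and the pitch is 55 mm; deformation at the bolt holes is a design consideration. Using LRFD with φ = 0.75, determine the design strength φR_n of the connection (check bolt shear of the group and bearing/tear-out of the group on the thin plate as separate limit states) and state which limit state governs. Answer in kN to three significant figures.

475 kN (bearing governs)

Bolt shear: A_b = π·20²/4 = 314.2 mm²; R_n = 372 × 314.2 × 5 × 2 / 1000 = 1169 kN → 0.75 × 1169 = 877 kN.
Bearing (1.2 l_c t F_u ≤ 2.4 d t F_u): upper limit = 2.4·20·8·410 / 1000 = 157.4 kN.
  Edge l_c = 40 − 22/2 = 29 → r_n = 114.1 kN; interior l_c = 55 − 22 = 33 → r_n = 129.9 kN.
  R_n,bearing = 1·114.1 + 4·129.9 = 633.7 kN → 0.75 × 633.7 = 475 kN.
Bearing governs: 475 kN.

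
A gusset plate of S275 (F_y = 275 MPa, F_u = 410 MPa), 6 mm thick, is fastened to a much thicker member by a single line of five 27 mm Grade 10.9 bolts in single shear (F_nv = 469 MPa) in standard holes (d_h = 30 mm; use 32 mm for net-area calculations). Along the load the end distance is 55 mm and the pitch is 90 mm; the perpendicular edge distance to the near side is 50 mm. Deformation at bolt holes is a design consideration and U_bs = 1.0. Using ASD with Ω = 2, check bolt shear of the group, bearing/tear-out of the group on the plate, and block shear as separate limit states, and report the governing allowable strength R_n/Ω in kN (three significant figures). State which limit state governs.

Bolt shear: A_b = π·27²/4 = 572.6 mm²; R_n = 469 × 572.6 × 5 × 1 / 1000 = 1343 kN → 1343 / 2 = 671 kN.
Bearing: edge l_c = 40, r_n = 118.1 kN; interior l_c = 60, r_n = 159.4 kN; R_n = 118.1 + 4·159.4 = 755.7 kN → 378 kN.
Block shear: A_gv = 2490, A_nv = 1626, A_nt = 204 mm²; R_n = min(0.6F_uA_nv, 0.6F_yA_gv) + U_bs·F_u·A_nt = 483.6 kN → 242 kN.
Block shear governs: 242 kN.

242 kN (block shear governs)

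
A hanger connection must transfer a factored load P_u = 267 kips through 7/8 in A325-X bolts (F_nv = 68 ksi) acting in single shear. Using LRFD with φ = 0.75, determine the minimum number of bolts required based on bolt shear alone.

A_b = π·0.875²/4 = 0.6013 in².
Per-bolt design strength φR_n = 0.75 × 68 × 0.6013 × 1 = 30.67 kips.
n ≥ 267 / 30.67 = 8.706 → use 9 bolts.

9 bolts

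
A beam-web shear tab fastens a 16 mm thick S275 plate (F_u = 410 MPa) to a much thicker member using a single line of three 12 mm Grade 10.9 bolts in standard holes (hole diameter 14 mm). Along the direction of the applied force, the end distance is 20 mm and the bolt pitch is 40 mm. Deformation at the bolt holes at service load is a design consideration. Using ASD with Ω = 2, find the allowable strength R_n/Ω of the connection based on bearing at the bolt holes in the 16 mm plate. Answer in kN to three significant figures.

Per bolt r_n = 1.2 l_c t F_u ≤ 2.4 d t F_u; upper limit = 2.4 × 12 × 16 × 410 / 1000 = 188.9 kN.
Edge bolt: l_c = 20 − 14/2 = 13 mm → 1.2 × 13 × 16 × 410 / 1000 = 102.3 → r_n = 102.3 kN.
Interior bolts: l_c = 40 − 14 = 26 mm → 1.2 × 26 × 16 × 410 / 1000 = 204.7 → r_n = 188.9 kN.
R_n = 1 × 102.3 + 2 × 188.9 = 480.2 kN.
Allowable strength R_n/Ω = 480.2 / 2 = 240 kN.

240 kN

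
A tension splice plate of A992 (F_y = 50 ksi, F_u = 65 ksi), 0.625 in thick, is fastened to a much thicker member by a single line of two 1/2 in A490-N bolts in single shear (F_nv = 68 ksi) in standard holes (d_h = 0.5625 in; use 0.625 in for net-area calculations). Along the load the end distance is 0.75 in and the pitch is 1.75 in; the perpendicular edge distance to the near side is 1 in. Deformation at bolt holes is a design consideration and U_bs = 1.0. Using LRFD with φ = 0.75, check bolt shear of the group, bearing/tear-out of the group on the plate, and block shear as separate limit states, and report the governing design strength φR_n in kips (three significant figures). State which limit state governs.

20 kips (bolt shear governs)

Bolt shear: A_b = π·0.5²/4 = 0.1963 in²; R_n = 68 × 0.1963 × 2 × 1 = 26.7 kips → 0.75 × 26.7 = 20 kips.
Bearing: edge l_c = 0.4688, r_n = 22.85 kips; interior l_c = 1.188, r_n = 48.75 kips; R_n = 22.85 + 1·48.75 = 71.6 kips → 53.7 kips.
Block shear: A_gv = 1.562, A_nv = 0.9766, A_nt = 0.4297 in²; R_n = min(0.6F_uA_nv, 0.6F_yA_gv) + U_bs·F_u·A_nt = 66.02 kips → 49.5 kips.
Bolt shear governs: 20 kips.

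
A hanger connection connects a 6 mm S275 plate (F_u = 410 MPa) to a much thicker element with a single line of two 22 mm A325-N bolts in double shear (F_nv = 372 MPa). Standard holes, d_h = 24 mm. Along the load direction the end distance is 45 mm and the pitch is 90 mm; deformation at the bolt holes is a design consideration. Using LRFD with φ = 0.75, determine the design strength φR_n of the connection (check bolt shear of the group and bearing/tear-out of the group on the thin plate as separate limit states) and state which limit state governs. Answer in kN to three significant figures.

Bolt shear: A_b = π·22²/4 = 380.1 mm²; R_n = 372 × 380.1 × 2 × 2 / 1000 = 565.6 kN → 0.75 × 565.6 = 424 kN.
Bearing (1.2 l_c t F_u ≤ 2.4 d t F_u): upper limit = 2.4·22·6·410 / 1000 = 129.9 kN.
  Edge l_c = 45 − 24/2 = 33 → r_n = 97.42 kN; interior l_c = 90 − 24 = 66 → r_n = 129.9 kN.
  R_n,bearing = 1·97.42 + 1·129.9 = 227.3 kN → 0.75 × 227.3 = 170 kN.
Bearing governs: 170 kN.

170 kN (bearing governs)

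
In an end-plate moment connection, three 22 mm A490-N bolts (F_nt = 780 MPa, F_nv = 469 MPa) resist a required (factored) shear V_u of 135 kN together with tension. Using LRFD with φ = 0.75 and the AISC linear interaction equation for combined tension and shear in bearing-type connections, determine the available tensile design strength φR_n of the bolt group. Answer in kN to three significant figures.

A_b = π·22²/4 = 380.1 mm²; f_rv = 135 × 1000 / (3 × 380.1) = 118.4 MPa.
F'_nt = 1.3 F_nt − (F_nt / φF_nv) f_rv = 1.3·780 − (780/(0.75·469))·118.4 = 751.5 MPa, capped at F_nt → F'_nt = 751.5 MPa.
R_n = F'_nt · A_b · n = 751.5 × 380.1 × 3 / 1000 = 857 kN.
Design strength φR_n = 0.75 × 857 = 643 kN.

643 kN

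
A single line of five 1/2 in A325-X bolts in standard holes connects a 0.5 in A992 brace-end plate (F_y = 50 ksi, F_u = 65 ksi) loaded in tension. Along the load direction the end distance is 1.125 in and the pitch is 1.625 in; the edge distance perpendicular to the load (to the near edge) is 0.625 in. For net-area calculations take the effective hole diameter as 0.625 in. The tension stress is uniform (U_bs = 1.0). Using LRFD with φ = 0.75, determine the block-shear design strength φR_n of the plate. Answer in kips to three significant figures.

Shear plane L_v = 1.125 + 4·1.625 = 7.625 in; A_gv = 7.625 × 0.5 = 3.812 in².
A_nv = (7.625 − 4.5·0.625) × 0.5 = 2.406 in².
A_nt = (0.625 − 0.5·0.625) × 0.5 = 0.1562 in².
0.6 F_u A_nv = 93.84 kips; 0.6 F_y A_gv = 114.4 kips → shear rupture governs the shear term.
R_n = 93.84 + 1.0 × 65 × 0.1562 = 104 kips.
Design strength φR_n = 0.75 × 104 = 78 kips.

78 kips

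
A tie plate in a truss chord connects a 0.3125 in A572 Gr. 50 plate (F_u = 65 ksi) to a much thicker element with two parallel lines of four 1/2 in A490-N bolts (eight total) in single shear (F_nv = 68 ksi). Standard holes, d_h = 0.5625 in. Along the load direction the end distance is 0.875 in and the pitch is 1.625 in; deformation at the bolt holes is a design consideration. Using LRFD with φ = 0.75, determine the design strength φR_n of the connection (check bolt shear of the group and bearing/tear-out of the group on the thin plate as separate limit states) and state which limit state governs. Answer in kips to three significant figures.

80.1 kips (bolt shear governs)

Bolt shear: A_b = π·0.5²/4 = 0.1963 in²; R_n = 68 × 0.1963 × 8 × 1 = 106.8 kips → 0.75 × 106.8 = 80.1 kips.
Bearing (1.2 l_c t F_u ≤ 2.4 d t F_u): upper limit = 2.4·0.5·0.3125·65 = 24.38 kips.
  Edge l_c = 0.875 − 0.5625/2 = 0.5938 → r_n = 14.47 kips; interior l_c = 1.625 − 0.5625 = 1.062 → r_n = 24.38 kips.
  R_n,bearing = 2·14.47 + 6·24.38 = 175.2 kips → 0.75 × 175.2 = 131 kips.
Bolt shear governs: 80.1 kips.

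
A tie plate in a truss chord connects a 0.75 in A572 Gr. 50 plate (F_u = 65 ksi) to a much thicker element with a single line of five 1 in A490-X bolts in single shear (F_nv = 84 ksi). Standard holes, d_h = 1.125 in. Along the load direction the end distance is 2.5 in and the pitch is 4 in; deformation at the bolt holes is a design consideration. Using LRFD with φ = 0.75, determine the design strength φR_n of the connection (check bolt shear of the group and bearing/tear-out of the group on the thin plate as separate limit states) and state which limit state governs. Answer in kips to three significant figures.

247 kips (bolt shear governs)

Bolt shear: A_b = π·1²/4 = 0.7854 in²; R_n = 84 × 0.7854 × 5 × 1 = 329.9 kips → 0.75 × 329.9 = 247 kips.
Bearing (1.2 l_c t F_u ≤ 2.4 d t F_u): upper limit = 2.4·1·0.75·65 = 117 kips.
  Edge l_c = 2.5 − 1.125/2 = 1.938 → r_n = 113.3 kips; interior l_c = 4 − 1.125 = 2.875 → r_n = 117 kips.
  R_n,bearing = 1·113.3 + 4·117 = 581.3 kips → 0.75 × 581.3 = 436 kips.
Bolt shear governs: 247 kips.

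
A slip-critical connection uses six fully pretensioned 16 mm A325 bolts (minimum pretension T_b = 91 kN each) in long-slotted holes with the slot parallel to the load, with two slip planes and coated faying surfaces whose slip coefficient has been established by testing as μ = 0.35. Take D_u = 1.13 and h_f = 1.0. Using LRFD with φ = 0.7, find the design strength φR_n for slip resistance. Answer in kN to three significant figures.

R_n = μ · D_u · h_f · T_b · n_s · n_b = 0.35 × 1.13 × 1.0 × 91 × 2 × 6 = 431.9 kN.
Design strength φR_n = 0.7 × 431.9 = 302 kN.

302 kN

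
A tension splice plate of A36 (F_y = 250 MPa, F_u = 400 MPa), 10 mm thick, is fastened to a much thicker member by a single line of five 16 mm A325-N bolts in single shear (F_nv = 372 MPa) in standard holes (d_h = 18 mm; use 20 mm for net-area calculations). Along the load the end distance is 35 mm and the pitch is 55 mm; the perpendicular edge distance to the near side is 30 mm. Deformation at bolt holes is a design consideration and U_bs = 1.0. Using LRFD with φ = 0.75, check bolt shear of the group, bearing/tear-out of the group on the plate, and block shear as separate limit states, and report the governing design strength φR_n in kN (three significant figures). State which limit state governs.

Bolt shear: A_b = π·16²/4 = 201.1 mm²; R_n = 372 × 201.1 × 5 × 1 / 1000 = 374 kN → 0.75 × 374 = 280 kN.
Bearing: edge l_c = 26, r_n = 124.8 kN; interior l_c = 37, r_n = 153.6 kN; R_n = 124.8 + 4·153.6 = 739.2 kN → 554 kN.
Block shear: A_gv = 2550, A_nv = 1650, A_nt = 200 mm²; R_n = min(0.6F_uA_nv, 0.6F_yA_gv) + U_bs·F_u·A_nt = 462.5 kN → 347 kN.
Bolt shear governs: 280 kN.

280 kN (bolt shear governs)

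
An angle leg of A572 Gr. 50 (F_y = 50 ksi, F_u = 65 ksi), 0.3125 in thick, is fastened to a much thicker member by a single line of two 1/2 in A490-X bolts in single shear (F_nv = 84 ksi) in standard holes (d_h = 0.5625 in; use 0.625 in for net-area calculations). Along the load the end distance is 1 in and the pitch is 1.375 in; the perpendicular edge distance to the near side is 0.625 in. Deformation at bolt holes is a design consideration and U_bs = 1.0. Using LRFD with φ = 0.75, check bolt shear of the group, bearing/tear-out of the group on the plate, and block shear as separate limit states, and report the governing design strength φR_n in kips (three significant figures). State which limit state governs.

Bolt shear: A_b = π·0.5²/4 = 0.1963 in²; R_n = 84 × 0.1963 × 2 × 1 = 32.99 kips → 0.75 × 32.99 = 24.7 kips.
Bearing: edge l_c = 0.7188, r_n = 17.52 kips; interior l_c = 0.8125, r_n = 19.8 kips; R_n = 17.52 + 1·19.8 = 37.32 kips → 28 kips.
Block shear: A_gv = 0.7422, A_nv = 0.4492, A_nt = 0.09766 in²; R_n = min(0.6F_uA_nv, 0.6F_yA_gv) + U_bs·F_u·A_nt = 23.87 kips → 17.9 kips.
Block shear governs: 17.9 kips.

17.9 kips (block shear governs)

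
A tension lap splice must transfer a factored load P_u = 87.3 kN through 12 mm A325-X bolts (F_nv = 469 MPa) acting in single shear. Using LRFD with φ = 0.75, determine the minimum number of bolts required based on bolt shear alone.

3 bolts

A_b = π·12²/4 = 113.1 mm².
Per-bolt design strength φR_n = 0.75 × 469 × 113.1 × 1 / 1000 = 39.78 kN.
n ≥ 87.3 / 39.78 = 2.194 → use 3 bolts.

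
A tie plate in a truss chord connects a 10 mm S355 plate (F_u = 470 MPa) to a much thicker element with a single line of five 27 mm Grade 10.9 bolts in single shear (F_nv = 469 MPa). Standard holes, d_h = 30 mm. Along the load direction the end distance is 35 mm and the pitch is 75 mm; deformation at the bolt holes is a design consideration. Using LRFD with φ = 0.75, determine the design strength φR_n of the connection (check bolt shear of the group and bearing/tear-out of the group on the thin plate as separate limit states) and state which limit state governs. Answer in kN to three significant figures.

Bolt shear: A_b = π·27²/4 = 572.6 mm²; R_n = 469 × 572.6 × 5 × 1 / 1000 = 1343 kN → 0.75 × 1343 = 1010 kN.
Bearing (1.2 l_c t F_u ≤ 2.4 d t F_u): upper limit = 2.4·27·10·470 / 1000 = 304.6 kN.
  Edge l_c = 35 − 30/2 = 20 → r_n = 112.8 kN; interior l_c = 75 − 30 = 45 → r_n = 253.8 kN.
  R_n,bearing = 1·112.8 + 4·253.8 = 1128 kN → 0.75 × 1128 = 846 kN.
Bearing governs: 846 kN.

846 kN (bearing governs)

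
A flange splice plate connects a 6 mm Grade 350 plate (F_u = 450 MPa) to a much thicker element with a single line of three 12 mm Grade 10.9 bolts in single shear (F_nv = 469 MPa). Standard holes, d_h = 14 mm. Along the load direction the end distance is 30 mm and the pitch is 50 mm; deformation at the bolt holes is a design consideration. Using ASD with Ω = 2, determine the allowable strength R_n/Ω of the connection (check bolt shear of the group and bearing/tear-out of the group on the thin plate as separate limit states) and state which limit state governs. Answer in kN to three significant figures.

79.6 kN (bolt shear governs)

Bolt shear: A_b = π·12²/4 = 113.1 mm²; R_n = 469 × 113.1 × 3 × 1 / 1000 = 159.1 kN → 159.1 / 2 = 79.6 kN.
Bearing (1.2 l_c t F_u ≤ 2.4 d t F_u): upper limit = 2.4·12·6·450 / 1000 = 77.76 kN.
  Edge l_c = 30 − 14/2 = 23 → r_n = 74.52 kN; interior l_c = 50 − 14 = 36 → r_n = 77.76 kN.
  R_n,bearing = 1·74.52 + 2·77.76 = 230 kN → 230 / 2 = 115 kN.
Bolt shear governs: 79.6 kN.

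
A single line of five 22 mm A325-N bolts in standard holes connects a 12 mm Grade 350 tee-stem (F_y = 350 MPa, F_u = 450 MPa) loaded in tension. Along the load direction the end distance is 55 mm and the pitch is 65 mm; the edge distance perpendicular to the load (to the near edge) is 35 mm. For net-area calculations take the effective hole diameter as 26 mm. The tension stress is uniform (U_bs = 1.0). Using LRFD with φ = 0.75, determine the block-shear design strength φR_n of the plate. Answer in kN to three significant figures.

Shear plane L_v = 55 + 4·65 = 315 mm; A_gv = 315 × 12 = 3780 mm².
A_nv = (315 − 4.5·26) × 12 = 2376 mm².
A_nt = (35 − 0.5·26) × 12 = 264 mm².
0.6 F_u A_nv = 641.5 kN; 0.6 F_y A_gv = 793.8 kN → shear rupture governs the shear term.
R_n = 641.5 + 1.0 × 450 × 264 / 1000 = 760.3 kN.
Design strength φR_n = 0.75 × 760.3 = 570 kN.

570 kN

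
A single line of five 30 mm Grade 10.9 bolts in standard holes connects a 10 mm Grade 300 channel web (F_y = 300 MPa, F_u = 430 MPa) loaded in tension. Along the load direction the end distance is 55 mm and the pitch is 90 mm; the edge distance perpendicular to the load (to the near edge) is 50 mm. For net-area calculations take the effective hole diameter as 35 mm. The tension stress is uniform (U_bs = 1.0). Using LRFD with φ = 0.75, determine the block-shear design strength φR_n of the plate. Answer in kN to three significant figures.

Shear plane L_v = 55 + 4·90 = 415 mm; A_gv = 415 × 10 = 4150 mm².
A_nv = (415 − 4.5·35) × 10 = 2575 mm².
A_nt = (50 − 0.5·35) × 10 = 325 mm².
0.6 F_u A_nv = 664.4 kN; 0.6 F_y A_gv = 747 kN → shear rupture governs the shear term.
R_n = 664.4 + 1.0 × 430 × 325 / 1000 = 804.1 kN.
Design strength φR_n = 0.75 × 804.1 = 603 kN.

603 kN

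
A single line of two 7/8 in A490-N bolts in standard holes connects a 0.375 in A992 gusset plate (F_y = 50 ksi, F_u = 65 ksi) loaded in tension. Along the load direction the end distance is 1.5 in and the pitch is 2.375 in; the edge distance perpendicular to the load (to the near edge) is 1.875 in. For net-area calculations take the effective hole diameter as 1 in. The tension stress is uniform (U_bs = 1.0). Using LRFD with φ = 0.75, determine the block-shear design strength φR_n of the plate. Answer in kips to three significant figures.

51.2 kips

Shear plane L_v = 1.5 + 1·2.375 = 3.875 in; A_gv = 3.875 × 0.375 = 1.453 in².
A_nv = (3.875 − 1.5·1) × 0.375 = 0.8906 in².
A_nt = (1.875 − 0.5·1) × 0.375 = 0.5156 in².
0.6 F_u A_nv = 34.73 kips; 0.6 F_y A_gv = 43.59 kips → shear rupture governs the shear term.
R_n = 34.73 + 1.0 × 65 × 0.5156 = 68.25 kips.
Design strength φR_n = 0.75 × 68.25 = 51.2 kips.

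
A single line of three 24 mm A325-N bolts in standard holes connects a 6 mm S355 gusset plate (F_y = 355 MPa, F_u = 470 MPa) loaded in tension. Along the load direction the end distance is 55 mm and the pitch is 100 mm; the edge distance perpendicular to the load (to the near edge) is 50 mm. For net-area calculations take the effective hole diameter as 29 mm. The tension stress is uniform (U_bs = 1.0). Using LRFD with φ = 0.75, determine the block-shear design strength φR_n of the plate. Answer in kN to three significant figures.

307 kN

Shear plane L_v = 55 + 2·100 = 255 mm; A_gv = 255 × 6 = 1530 mm².
A_nv = (255 − 2.5·29) × 6 = 1095 mm².
A_nt = (50 − 0.5·29) × 6 = 213 mm².
0.6 F_u A_nv = 308.8 kN; 0.6 F_y A_gv = 325.9 kN → shear rupture governs the shear term.
R_n = 308.8 + 1.0 × 470 × 213 / 1000 = 408.9 kN.
Design strength φR_n = 0.75 × 408.9 = 307 kN.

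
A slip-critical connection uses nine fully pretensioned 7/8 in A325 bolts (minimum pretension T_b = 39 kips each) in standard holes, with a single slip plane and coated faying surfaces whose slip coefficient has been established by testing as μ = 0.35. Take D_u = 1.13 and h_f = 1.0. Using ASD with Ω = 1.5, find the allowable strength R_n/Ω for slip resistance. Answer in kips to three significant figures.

92.5 kips

R_n = μ · D_u · h_f · T_b · n_s · n_b = 0.35 × 1.13 × 1.0 × 39 × 1 × 9 = 138.8 kips.
Allowable strength R_n/Ω = 138.8 / 1.5 = 92.5 kips.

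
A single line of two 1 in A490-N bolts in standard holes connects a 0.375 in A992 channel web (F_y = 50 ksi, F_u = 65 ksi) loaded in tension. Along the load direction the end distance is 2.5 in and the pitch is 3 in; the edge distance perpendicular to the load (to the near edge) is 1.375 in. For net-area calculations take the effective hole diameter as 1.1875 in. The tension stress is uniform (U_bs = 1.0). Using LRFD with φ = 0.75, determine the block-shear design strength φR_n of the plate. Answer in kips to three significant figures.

55.1 kips

Shear plane L_v = 2.5 + 1·3 = 5.5 in; A_gv = 5.5 × 0.375 = 2.062 in².
A_nv = (5.5 − 1.5·1.1875) × 0.375 = 1.395 in².
A_nt = (1.375 − 0.5·1.1875) × 0.375 = 0.293 in².
0.6 F_u A_nv = 54.39 kips; 0.6 F_y A_gv = 61.88 kips → shear rupture governs the shear term.
R_n = 54.39 + 1.0 × 65 × 0.293 = 73.43 kips.
Design strength φR_n = 0.75 × 73.43 = 55.1 kips.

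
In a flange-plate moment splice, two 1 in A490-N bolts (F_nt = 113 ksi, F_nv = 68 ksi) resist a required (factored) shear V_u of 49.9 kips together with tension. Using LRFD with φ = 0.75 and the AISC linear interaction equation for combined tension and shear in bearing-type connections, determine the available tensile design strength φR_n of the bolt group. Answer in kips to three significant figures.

90.1 kips

A_b = π·1²/4 = 0.7854 in²; f_rv = 49.9 / (2 × 0.7854) = 31.77 ksi.
F'_nt = 1.3 F_nt − (F_nt / φF_nv) f_rv = 1.3·113 − (113/(0.75·68))·31.77 = 76.51 ksi, capped at F_nt → F'_nt = 76.51 ksi.
R_n = F'_nt · A_b · n = 76.51 × 0.7854 × 2 = 120.2 kips.
Design strength φR_n = 0.75 × 120.2 = 90.1 kips.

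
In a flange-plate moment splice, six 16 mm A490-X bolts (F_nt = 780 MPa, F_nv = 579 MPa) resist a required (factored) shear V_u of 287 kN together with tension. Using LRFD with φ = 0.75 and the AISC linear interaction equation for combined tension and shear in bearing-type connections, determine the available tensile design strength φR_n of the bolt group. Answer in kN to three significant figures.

A_b = π·16²/4 = 201.1 mm²; f_rv = 287 × 1000 / (6 × 201.1) = 237.9 MPa.
F'_nt = 1.3 F_nt − (F_nt / φF_nv) f_rv = 1.3·780 − (780/(0.75·579))·237.9 = 586.7 MPa, capped at F_nt → F'_nt = 586.7 MPa.
R_n = F'_nt · A_b · n = 586.7 × 201.1 × 6 / 1000 = 707.8 kN.
Design strength φR_n = 0.75 × 707.8 = 531 kN.

531 kN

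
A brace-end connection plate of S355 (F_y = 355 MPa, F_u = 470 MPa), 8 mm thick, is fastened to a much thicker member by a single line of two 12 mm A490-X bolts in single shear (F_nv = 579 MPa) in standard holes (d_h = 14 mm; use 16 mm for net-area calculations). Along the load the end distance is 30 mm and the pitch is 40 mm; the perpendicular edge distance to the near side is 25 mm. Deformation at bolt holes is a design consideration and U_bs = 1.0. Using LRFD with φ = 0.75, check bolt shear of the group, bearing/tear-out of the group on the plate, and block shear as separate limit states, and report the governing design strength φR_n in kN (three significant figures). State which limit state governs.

Bolt shear: A_b = π·12²/4 = 113.1 mm²; R_n = 579 × 113.1 × 2 × 1 / 1000 = 131 kN → 0.75 × 131 = 98.2 kN.
Bearing: edge l_c = 23, r_n = 103.8 kN; interior l_c = 26, r_n = 108.3 kN; R_n = 103.8 + 1·108.3 = 212.1 kN → 159 kN.
Block shear: A_gv = 560, A_nv = 368, A_nt = 136 mm²; R_n = min(0.6F_uA_nv, 0.6F_yA_gv) + U_bs·F_u·A_nt = 167.7 kN → 126 kN.
Bolt shear governs: 98.2 kN.

98.2 kN (bolt shear governs)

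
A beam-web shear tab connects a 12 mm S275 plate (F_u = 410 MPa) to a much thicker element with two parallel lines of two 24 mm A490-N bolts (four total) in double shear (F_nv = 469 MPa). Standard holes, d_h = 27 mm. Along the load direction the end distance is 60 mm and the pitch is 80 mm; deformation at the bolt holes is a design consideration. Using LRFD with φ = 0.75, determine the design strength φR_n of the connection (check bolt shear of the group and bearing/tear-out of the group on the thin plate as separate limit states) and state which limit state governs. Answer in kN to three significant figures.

837 kN (bearing governs)

Bolt shear: A_b = π·24²/4 = 452.4 mm²; R_n = 469 × 452.4 × 4 × 2 / 1000 = 1697 kN → 0.75 × 1697 = 1270 kN.
Bearing (1.2 l_c t F_u ≤ 2.4 d t F_u): upper limit = 2.4·24·12·410 / 1000 = 283.4 kN.
  Edge l_c = 60 − 27/2 = 46.5 → r_n = 274.5 kN; interior l_c = 80 − 27 = 53 → r_n = 283.4 kN.
  R_n,bearing = 2·274.5 + 2·283.4 = 1116 kN → 0.75 × 1116 = 837 kN.
Bearing governs: 837 kN.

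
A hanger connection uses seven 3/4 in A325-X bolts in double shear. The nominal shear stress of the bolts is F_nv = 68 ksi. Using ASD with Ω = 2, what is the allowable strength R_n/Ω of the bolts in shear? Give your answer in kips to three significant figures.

210 kips

A_b = π × 0.75² / 4 = 0.4418 in².
R_n = F_nv · A_b · n · n_s = 68 × 0.4418 × 7 × 2 = 420.6 kips.
Allowable strength R_n/Ω = 420.6 / 2 = 210 kips.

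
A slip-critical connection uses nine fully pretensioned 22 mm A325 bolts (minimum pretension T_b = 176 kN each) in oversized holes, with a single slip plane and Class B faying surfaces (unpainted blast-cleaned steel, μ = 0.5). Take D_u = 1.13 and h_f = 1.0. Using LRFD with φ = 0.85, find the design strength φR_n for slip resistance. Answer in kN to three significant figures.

761 kN

R_n = μ · D_u · h_f · T_b · n_s · n_b = 0.5 × 1.13 × 1.0 × 176 × 1 × 9 = 895 kN.
Design strength φR_n = 0.85 × 895 = 761 kN.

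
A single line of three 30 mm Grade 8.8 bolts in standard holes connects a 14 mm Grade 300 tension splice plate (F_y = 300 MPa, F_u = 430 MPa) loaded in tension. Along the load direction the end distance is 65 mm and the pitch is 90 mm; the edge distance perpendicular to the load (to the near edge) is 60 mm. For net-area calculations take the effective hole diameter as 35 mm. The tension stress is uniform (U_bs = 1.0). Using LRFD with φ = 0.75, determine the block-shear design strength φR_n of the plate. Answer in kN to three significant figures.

619 kN

Shear plane L_v = 65 + 2·90 = 245 mm; A_gv = 245 × 14 = 3430 mm².
A_nv = (245 − 2.5·35) × 14 = 2205 mm².
A_nt = (60 − 0.5·35) × 14 = 595 mm².
0.6 F_u A_nv = 568.9 kN; 0.6 F_y A_gv = 617.4 kN → shear rupture governs the shear term.
R_n = 568.9 + 1.0 × 430 × 595 / 1000 = 824.7 kN.
Design strength φR_n = 0.75 × 824.7 = 619 kN.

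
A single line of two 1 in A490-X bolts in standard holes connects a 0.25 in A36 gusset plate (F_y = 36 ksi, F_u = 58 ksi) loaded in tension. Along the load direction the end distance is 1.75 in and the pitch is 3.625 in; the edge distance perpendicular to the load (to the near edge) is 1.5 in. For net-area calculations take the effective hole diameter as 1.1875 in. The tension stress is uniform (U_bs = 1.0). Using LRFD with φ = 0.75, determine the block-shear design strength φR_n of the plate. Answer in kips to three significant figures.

31.6 kips

Shear plane L_v = 1.75 + 1·3.625 = 5.375 in; A_gv = 5.375 × 0.25 = 1.344 in².
A_nv = (5.375 − 1.5·1.1875) × 0.25 = 0.8984 in².
A_nt = (1.5 − 0.5·1.1875) × 0.25 = 0.2266 in².
0.6 F_u A_nv = 31.27 kips; 0.6 F_y A_gv = 29.02 kips → shear yielding governs the shear term.
R_n = 29.02 + 1.0 × 58 × 0.2266 = 42.17 kips.
Design strength φR_n = 0.75 × 42.17 = 31.6 kips.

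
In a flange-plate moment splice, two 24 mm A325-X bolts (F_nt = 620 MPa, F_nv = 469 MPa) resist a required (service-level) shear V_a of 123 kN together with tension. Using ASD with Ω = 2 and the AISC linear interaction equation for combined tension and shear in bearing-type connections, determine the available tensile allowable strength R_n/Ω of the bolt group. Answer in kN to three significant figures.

202 kN

A_b = π·24²/4 = 452.4 mm²; f_rv = 123 × 1000 / (2 × 452.4) = 135.9 MPa.
F'_nt = 1.3 F_nt − (Ω F_nt / F_nv) f_rv = 1.3·620 − (2·620/469)·135.9 = 446.6 MPa, capped at F_nt → F'_nt = 446.6 MPa.
R_n = F'_nt · A_b · n = 446.6 × 452.4 × 2 / 1000 = 404 kN.
Allowable strength R_n/Ω = 404 / 2 = 202 kN.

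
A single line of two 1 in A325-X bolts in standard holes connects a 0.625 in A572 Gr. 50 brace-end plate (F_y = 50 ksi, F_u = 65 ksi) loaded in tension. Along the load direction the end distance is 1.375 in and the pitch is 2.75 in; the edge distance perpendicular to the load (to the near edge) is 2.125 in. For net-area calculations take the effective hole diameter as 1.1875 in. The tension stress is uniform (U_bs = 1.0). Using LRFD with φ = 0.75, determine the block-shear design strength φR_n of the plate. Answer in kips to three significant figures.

89.5 kips

Shear plane L_v = 1.375 + 1·2.75 = 4.125 in; A_gv = 4.125 × 0.625 = 2.578 in².
A_nv = (4.125 − 1.5·1.1875) × 0.625 = 1.465 in².
A_nt = (2.125 − 0.5·1.1875) × 0.625 = 0.957 in².
0.6 F_u A_nv = 57.13 kips; 0.6 F_y A_gv = 77.34 kips → shear rupture governs the shear term.
R_n = 57.13 + 1.0 × 65 × 0.957 = 119.3 kips.
Design strength φR_n = 0.75 × 119.3 = 89.5 kips.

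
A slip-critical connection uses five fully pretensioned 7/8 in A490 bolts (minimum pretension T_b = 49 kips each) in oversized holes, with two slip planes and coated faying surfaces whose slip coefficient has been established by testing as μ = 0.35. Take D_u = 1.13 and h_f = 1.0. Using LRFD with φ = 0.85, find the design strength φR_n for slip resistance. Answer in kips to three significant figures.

165 kips

R_n = μ · D_u · h_f · T_b · n_s · n_b = 0.35 × 1.13 × 1.0 × 49 × 2 × 5 = 193.8 kips.
Design strength φR_n = 0.85 × 193.8 = 165 kips.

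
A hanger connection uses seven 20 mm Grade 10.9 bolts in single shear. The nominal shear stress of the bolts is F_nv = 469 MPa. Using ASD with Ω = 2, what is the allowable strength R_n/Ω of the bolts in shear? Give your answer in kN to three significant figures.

A_b = π × 20² / 4 = 314.2 mm².
R_n = F_nv · A_b · n · n_s = 469 × 314.2 × 7 × 1 / 1000 = 1031 kN.
Allowable strength R_n/Ω = 1031 / 2 = 516 kN.

516 kN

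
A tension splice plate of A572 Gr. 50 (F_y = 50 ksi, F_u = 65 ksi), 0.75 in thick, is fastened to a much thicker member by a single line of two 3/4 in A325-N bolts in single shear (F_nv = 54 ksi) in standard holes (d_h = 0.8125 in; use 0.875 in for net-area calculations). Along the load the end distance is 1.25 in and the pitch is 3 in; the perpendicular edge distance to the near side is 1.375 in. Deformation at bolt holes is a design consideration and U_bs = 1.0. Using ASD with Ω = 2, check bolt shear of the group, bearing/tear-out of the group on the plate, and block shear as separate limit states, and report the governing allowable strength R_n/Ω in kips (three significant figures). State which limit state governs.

23.9 kips (bolt shear governs)

Bolt shear: A_b = π·0.75²/4 = 0.4418 in²; R_n = 54 × 0.4418 × 2 × 1 = 47.71 kips → 47.71 / 2 = 23.9 kips.
Bearing: edge l_c = 0.8438, r_n = 49.36 kips; interior l_c = 2.188, r_n = 87.75 kips; R_n = 49.36 + 1·87.75 = 137.1 kips → 68.6 kips.
Block shear: A_gv = 3.188, A_nv = 2.203, A_nt = 0.7031 in²; R_n = min(0.6F_uA_nv, 0.6F_yA_gv) + U_bs·F_u·A_nt = 131.6 kips → 65.8 kips.
Bolt shear governs: 23.9 kips.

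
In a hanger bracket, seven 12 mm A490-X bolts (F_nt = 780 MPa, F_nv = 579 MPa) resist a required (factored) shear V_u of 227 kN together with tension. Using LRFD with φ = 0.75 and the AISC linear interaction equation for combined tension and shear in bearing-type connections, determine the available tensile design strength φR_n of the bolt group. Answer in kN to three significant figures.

A_b = π·12²/4 = 113.1 mm²; f_rv = 227 × 1000 / (7 × 113.1) = 286.7 MPa.
F'_nt = 1.3 F_nt − (F_nt / φF_nv) f_rv = 1.3·780 − (780/(0.75·579))·286.7 = 499 MPa, capped at F_nt → F'_nt = 499 MPa.
R_n = F'_nt · A_b · n = 499 × 113.1 × 7 / 1000 = 395 kN.
Design strength φR_n = 0.75 × 395 = 296 kN.

296 kN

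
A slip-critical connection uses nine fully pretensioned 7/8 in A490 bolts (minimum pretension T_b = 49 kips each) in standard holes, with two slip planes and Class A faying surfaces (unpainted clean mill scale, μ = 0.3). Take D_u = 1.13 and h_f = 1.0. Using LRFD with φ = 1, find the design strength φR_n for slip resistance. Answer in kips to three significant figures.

299 kips

R_n = μ · D_u · h_f · T_b · n_s · n_b = 0.3 × 1.13 × 1.0 × 49 × 2 × 9 = 299 kips.
Design strength φR_n = 1 × 299 = 299 kips.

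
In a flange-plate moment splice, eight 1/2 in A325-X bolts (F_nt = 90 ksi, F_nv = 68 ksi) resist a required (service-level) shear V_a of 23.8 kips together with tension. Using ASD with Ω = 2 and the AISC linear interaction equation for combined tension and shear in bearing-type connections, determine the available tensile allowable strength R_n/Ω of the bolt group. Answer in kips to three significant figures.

A_b = π·0.5²/4 = 0.1963 in²; f_rv = 23.8 / (8 × 0.1963) = 15.15 ksi.
F'_nt = 1.3 F_nt − (Ω F_nt / F_nv) f_rv = 1.3·90 − (2·90/68)·15.15 = 76.89 ksi, capped at F_nt → F'_nt = 76.89 ksi.
R_n = F'_nt · A_b · n = 76.89 × 0.1963 × 8 = 120.8 kips.
Allowable strength R_n/Ω = 120.8 / 2 = 60.4 kips.

60.4 kips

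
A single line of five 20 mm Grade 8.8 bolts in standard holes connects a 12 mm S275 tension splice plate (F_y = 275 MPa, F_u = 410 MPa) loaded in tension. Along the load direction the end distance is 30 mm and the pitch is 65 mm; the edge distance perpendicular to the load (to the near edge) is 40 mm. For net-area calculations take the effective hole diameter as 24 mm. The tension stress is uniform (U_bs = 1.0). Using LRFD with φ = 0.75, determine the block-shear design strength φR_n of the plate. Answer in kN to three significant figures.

Shear plane L_v = 30 + 4·65 = 290 mm; A_gv = 290 × 12 = 3480 mm².
A_nv = (290 − 4.5·24) × 12 = 2184 mm².
A_nt = (40 − 0.5·24) × 12 = 336 mm².
0.6 F_u A_nv = 537.3 kN; 0.6 F_y A_gv = 574.2 kN → shear rupture governs the shear term.
R_n = 537.3 + 1.0 × 410 × 336 / 1000 = 675 kN.
Design strength φR_n = 0.75 × 675 = 506 kN.

506 kN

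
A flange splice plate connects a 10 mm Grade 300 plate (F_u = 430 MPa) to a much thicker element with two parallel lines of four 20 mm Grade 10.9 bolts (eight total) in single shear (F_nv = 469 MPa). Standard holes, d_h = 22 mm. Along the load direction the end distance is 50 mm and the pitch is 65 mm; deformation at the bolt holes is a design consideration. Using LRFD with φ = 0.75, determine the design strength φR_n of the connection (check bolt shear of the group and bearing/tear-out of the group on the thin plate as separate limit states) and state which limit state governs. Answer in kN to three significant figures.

884 kN (bolt shear governs)

Bolt shear: A_b = π·20²/4 = 314.2 mm²; R_n = 469 × 314.2 × 8 × 1 / 1000 = 1179 kN → 0.75 × 1179 = 884 kN.
Bearing (1.2 l_c t F_u ≤ 2.4 d t F_u): upper limit = 2.4·20·10·430 / 1000 = 206.4 kN.
  Edge l_c = 50 − 22/2 = 39 → r_n = 201.2 kN; interior l_c = 65 − 22 = 43 → r_n = 206.4 kN.
  R_n,bearing = 2·201.2 + 6·206.4 = 1641 kN → 0.75 × 1641 = 1230 kN.
Bolt shear governs: 884 kN.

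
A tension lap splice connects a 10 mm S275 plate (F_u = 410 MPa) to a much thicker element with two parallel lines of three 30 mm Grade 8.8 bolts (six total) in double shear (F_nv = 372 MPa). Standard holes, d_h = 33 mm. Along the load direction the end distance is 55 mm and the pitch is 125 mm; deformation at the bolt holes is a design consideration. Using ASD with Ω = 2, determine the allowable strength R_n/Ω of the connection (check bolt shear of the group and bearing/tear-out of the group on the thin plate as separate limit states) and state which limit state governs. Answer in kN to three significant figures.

Bolt shear: A_b = π·30²/4 = 706.9 mm²; R_n = 372 × 706.9 × 6 × 2 / 1000 = 3155 kN → 3155 / 2 = 1580 kN.
Bearing (1.2 l_c t F_u ≤ 2.4 d t F_u): upper limit = 2.4·30·10·410 / 1000 = 295.2 kN.
  Edge l_c = 55 − 33/2 = 38.5 → r_n = 189.4 kN; interior l_c = 125 − 33 = 92 → r_n = 295.2 kN.
  R_n,bearing = 2·189.4 + 4·295.2 = 1560 kN → 1560 / 2 = 780 kN.
Bearing governs: 780 kN.

780 kN (bearing governs)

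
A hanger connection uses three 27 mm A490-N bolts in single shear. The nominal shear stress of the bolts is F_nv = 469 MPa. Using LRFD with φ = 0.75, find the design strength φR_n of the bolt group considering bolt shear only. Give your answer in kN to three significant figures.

604 kN

A_b = π × 27² / 4 = 572.6 mm².
R_n = F_nv · A_b · n · n_s = 469 × 572.6 × 3 × 1 / 1000 = 805.6 kN.
Design strength φR_n = 0.75 × 805.6 = 604 kN.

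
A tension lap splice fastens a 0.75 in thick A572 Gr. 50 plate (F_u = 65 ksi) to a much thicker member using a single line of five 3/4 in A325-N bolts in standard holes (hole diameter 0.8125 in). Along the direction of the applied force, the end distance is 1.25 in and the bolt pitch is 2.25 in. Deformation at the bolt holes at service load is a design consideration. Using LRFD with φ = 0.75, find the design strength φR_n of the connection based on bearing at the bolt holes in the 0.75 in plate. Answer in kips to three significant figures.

289 kips

Per bolt r_n = 1.2 l_c t F_u ≤ 2.4 d t F_u; upper limit = 2.4 × 0.75 × 0.75 × 65 = 87.75 kips.
Edge bolt: l_c = 1.25 − 0.8125/2 = 0.8438 in → 1.2 × 0.8438 × 0.75 × 65 = 49.36 → r_n = 49.36 kips.
Interior bolts: l_c = 2.25 − 0.8125 = 1.438 in → 1.2 × 1.438 × 0.75 × 65 = 84.09 → r_n = 84.09 kips.
R_n = 1 × 49.36 + 4 × 84.09 = 385.7 kips.
Design strength φR_n = 0.75 × 385.7 = 289 kips.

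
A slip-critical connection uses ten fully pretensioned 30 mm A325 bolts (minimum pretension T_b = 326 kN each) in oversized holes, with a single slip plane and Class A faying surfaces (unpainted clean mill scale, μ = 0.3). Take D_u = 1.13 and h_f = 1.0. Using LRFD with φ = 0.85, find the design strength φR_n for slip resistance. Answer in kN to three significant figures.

R_n = μ · D_u · h_f · T_b · n_s · n_b = 0.3 × 1.13 × 1.0 × 326 × 1 × 10 = 1105 kN.
Design strength φR_n = 0.85 × 1105 = 939 kN.

939 kN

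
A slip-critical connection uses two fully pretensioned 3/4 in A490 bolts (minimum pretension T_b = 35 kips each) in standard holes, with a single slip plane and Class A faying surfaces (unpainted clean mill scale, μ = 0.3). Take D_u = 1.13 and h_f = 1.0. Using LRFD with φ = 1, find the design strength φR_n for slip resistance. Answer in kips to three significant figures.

R_n = μ · D_u · h_f · T_b · n_s · n_b = 0.3 × 1.13 × 1.0 × 35 × 1 × 2 = 23.73 kips.
Design strength φR_n = 1 × 23.73 = 23.7 kips.

23.7 kips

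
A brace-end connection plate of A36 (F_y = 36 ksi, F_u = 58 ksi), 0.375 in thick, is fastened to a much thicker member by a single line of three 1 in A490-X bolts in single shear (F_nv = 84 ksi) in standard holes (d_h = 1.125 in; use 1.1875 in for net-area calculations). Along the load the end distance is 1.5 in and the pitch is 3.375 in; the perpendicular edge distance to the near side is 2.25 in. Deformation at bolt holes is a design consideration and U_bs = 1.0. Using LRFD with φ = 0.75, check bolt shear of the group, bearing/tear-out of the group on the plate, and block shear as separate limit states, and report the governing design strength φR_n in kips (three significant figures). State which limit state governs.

77.1 kips (block shear governs)

Bolt shear: A_b = π·1²/4 = 0.7854 in²; R_n = 84 × 0.7854 × 3 × 1 = 197.9 kips → 0.75 × 197.9 = 148 kips.
Bearing: edge l_c = 0.9375, r_n = 24.47 kips; interior l_c = 2.25, r_n = 52.2 kips; R_n = 24.47 + 2·52.2 = 128.9 kips → 96.7 kips.
Block shear: A_gv = 3.094, A_nv = 1.98, A_nt = 0.6211 in²; R_n = min(0.6F_uA_nv, 0.6F_yA_gv) + U_bs·F_u·A_nt = 102.8 kips → 77.1 kips.
Block shear governs: 77.1 kips.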